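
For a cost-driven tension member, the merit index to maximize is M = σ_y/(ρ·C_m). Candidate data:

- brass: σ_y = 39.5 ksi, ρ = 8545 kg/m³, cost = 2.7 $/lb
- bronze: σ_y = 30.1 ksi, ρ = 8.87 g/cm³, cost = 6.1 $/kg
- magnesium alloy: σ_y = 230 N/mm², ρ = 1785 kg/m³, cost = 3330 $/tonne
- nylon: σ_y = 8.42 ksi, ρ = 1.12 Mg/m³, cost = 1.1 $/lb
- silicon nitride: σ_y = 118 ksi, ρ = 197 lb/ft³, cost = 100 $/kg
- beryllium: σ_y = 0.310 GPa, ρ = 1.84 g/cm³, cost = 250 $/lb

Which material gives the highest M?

In SI units:
  brass: σ_y = 272.3 MPa, ρ = 8545 kg/m³, cost = 5.952 $/kg
  bronze: σ_y = 207.5 MPa, ρ = 8870 kg/m³, cost = 6.100 $/kg
  magnesium alloy: σ_y = 230.0 MPa, ρ = 1785 kg/m³, cost = 3.330 $/kg
  nylon: σ_y = 58.05 MPa, ρ = 1120 kg/m³, cost = 2.425 $/kg
  silicon nitride: σ_y = 813.6 MPa, ρ = 3156 kg/m³, cost = 100.0 $/kg
  beryllium: σ_y = 310.0 MPa, ρ = 1840 kg/m³, cost = 551.1 $/kg
  magnesium alloy: M = 38.7 kN·m per $
  nylon: M = 21.4 kN·m per $
  brass: M = 5.35 kN·m per $
  bronze: M = 3.84 kN·m per $
  silicon nitride: M = 2.58 kN·m per $
  beryllium: M = 0.306 kN·m per $
Highest index: magnesium alloy.

magnesium alloy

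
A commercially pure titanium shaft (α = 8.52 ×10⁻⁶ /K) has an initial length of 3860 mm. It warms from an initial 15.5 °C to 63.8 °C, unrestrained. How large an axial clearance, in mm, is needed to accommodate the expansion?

1.59 mm

ΔT = 63.8 − 15.5 = 48.30 K.
ΔL = α·L₀·ΔT = 8.52×10⁻⁶ × 3860 mm × 48.30 K = 1.59 mm.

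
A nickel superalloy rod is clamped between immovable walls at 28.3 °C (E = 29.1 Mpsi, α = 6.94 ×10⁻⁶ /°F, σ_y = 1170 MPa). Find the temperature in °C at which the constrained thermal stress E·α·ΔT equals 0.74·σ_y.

374 °C

E = 29.1 Mpsi = 200.6 GPa.
α = 6.94×10⁻⁶/°F × 9/5 = 12.5×10⁻⁶/K.
E·α·ΔT = 865.8 MPa ⇒ ΔT = 865.8 / (200.6×10³ × 12.5×10⁻⁶) = 345.4 K.
T = 28.3 + 345.4 = 373.7 °C.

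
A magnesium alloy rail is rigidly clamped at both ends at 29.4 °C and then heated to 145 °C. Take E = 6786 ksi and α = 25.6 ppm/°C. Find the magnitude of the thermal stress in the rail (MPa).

138 MPa

E = 6786 ksi = 46.79 GPa.
ΔT = 115.6 K. Constrained thermal stress σ = E·α·ΔT = 46.79×10³ MPa × 25.6×10⁻⁶ × 115.6 = 138 MPa (compressive).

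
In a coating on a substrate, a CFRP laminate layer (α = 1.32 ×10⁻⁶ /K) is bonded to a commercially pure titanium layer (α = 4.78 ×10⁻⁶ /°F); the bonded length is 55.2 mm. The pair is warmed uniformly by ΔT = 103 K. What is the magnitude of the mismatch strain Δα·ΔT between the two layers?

commercially pure titanium: α = 4.78×10⁻⁶/°F × 9/5 = 8.60×10⁻⁶/K.
Δα = |1.32 − 8.60|×10⁻⁶/K = 7.28×10⁻⁶/K.
Mismatch strain = Δα·ΔT = 7.28×10⁻⁶ × 103.0 = 7.50×10⁻⁴.

7.50×10⁻⁴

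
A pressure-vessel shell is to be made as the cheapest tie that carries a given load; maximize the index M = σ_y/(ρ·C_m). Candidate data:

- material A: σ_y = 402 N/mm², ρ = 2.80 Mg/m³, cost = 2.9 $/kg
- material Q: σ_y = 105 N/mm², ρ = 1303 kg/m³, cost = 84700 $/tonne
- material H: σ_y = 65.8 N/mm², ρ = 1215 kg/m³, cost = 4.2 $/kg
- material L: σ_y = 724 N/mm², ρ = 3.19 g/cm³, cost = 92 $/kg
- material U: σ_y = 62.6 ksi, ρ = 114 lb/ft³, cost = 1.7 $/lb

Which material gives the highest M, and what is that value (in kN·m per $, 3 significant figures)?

In SI units:
  material A: σ_y = 402.0 MPa, ρ = 2800 kg/m³, cost = 2.900 $/kg
  material Q: σ_y = 105.0 MPa, ρ = 1303 kg/m³, cost = 84.70 $/kg
  material H: σ_y = 65.80 MPa, ρ = 1215 kg/m³, cost = 4.200 $/kg
  material L: σ_y = 724.0 MPa, ρ = 3190 kg/m³, cost = 92.00 $/kg
  material U: σ_y = 431.6 MPa, ρ = 1826 kg/m³, cost = 3.748 $/kg
  material U: M = 63.1 kN·m per $
  material A: M = 49.5 kN·m per $
  material H: M = 12.9 kN·m per $
  material L: M = 2.47 kN·m per $
  material Q: M = 0.951 kN·m per $
Material U ranks first.

material U, M = 63.1 kN·m per $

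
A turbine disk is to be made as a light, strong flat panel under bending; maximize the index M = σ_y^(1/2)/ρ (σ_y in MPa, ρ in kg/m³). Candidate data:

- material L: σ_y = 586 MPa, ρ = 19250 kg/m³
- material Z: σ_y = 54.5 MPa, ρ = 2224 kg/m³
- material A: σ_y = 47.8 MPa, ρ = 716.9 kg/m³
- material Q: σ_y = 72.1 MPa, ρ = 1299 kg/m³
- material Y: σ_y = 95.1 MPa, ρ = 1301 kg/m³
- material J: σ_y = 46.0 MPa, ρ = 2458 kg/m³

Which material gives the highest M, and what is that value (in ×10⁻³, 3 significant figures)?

material A, M = 9.64×10⁻³

Per-candidate index values:
  material A: M = 9.64×10⁻³
  material Y: M = 7.50×10⁻³
  material Q: M = 6.54×10⁻³
  material Z: M = 3.32×10⁻³
  material J: M = 2.76×10⁻³
  material L: M = 1.26×10⁻³
Highest index: material A.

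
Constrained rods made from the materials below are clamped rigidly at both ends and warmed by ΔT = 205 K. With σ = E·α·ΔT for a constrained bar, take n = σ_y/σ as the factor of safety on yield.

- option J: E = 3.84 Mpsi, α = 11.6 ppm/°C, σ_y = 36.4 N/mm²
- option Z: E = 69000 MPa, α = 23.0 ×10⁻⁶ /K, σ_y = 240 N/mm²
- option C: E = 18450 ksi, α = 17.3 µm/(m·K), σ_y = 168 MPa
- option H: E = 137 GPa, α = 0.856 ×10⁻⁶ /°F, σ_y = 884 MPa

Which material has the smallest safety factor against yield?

option C

Converting E to GPa, α to ×10⁻⁶/K, σ_y to MPa, then σ and n for each:
  option J: E = 26.48, α = 11.6, σ_y = 36.40 → σ = 63.0 MPa, n = 0.578
  option Z: E = 69.00, α = 23.0, σ_y = 240.0 → σ = 325 MPa, n = 0.738
  option C: E = 127.2, α = 17.3, σ_y = 168.0 → σ = 451 MPa, n = 0.372
  option H: E = 137.0, α = 1.54, σ_y = 884.0 → σ = 43.3 MPa, n = 20.4
The minimum is option C at n = 0.372.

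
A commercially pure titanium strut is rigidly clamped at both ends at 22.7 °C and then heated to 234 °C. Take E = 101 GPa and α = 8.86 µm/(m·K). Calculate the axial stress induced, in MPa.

189 MPa

ΔT = 211.3 K. Constrained thermal stress σ = E·α·ΔT = 101.0×10³ MPa × 8.86×10⁻⁶ × 211.3 = 189 MPa (compressive).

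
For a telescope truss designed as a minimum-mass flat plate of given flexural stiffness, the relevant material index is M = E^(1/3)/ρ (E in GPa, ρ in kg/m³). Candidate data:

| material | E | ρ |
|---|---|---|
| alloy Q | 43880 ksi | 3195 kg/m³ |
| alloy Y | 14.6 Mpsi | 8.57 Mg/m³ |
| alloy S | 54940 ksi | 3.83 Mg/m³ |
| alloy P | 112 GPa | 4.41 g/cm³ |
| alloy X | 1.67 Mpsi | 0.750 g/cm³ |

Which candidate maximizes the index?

alloy X

Putting every candidate on a common basis:
  alloy Q: E = 302.5 GPa, ρ = 3195 kg/m³
  alloy Y: E = 100.7 GPa, ρ = 8570 kg/m³
  alloy S: E = 378.8 GPa, ρ = 3830 kg/m³
  alloy P: E = 112.0 GPa, ρ = 4410 kg/m³
  alloy X: E = 11.51 GPa, ρ = 750.0 kg/m³
  alloy X: M = 3.01×10⁻³
  alloy Q: M = 2.10×10⁻³
  alloy S: M = 1.89×10⁻³
  alloy P: M = 1.09×10⁻³
  alloy Y: M = 0.543×10⁻³
Highest index: alloy X.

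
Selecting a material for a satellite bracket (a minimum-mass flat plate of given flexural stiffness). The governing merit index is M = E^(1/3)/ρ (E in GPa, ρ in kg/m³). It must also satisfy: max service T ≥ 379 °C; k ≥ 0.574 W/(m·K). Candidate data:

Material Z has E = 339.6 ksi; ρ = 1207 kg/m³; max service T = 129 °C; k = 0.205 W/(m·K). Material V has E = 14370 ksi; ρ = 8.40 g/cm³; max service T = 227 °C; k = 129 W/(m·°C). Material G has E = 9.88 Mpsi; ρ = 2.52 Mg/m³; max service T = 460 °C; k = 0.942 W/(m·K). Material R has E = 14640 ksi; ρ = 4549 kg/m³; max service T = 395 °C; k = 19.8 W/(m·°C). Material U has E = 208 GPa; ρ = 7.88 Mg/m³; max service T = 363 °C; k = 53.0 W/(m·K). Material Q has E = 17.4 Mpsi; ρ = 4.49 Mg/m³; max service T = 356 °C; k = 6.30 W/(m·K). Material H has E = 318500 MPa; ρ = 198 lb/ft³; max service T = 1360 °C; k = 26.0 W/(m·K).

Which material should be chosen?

material H

Screen on constraints: max service T ≥ 379 °C; k ≥ 0.574 W/(m·K). Survivors: material G, material R, material H.
In SI units:
  material G: E = 68.12 GPa, ρ = 2520 kg/m³
  material R: E = 100.9 GPa, ρ = 4549 kg/m³
  material H: E = 318.5 GPa, ρ = 3172 kg/m³
  material H: M = 2.15×10⁻³
  material G: M = 1.62×10⁻³
  material R: M = 1.02×10⁻³
Material H ranks first.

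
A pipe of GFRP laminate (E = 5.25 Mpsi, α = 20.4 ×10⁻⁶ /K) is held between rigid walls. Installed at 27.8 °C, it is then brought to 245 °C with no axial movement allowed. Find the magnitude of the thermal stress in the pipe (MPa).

160 MPa

E = 5.25 Mpsi = 36.20 GPa.
ΔT = 217.2 K. Constrained thermal stress σ = E·α·ΔT = 36.20×10³ MPa × 20.4×10⁻⁶ × 217.2 = 160 MPa (compressive).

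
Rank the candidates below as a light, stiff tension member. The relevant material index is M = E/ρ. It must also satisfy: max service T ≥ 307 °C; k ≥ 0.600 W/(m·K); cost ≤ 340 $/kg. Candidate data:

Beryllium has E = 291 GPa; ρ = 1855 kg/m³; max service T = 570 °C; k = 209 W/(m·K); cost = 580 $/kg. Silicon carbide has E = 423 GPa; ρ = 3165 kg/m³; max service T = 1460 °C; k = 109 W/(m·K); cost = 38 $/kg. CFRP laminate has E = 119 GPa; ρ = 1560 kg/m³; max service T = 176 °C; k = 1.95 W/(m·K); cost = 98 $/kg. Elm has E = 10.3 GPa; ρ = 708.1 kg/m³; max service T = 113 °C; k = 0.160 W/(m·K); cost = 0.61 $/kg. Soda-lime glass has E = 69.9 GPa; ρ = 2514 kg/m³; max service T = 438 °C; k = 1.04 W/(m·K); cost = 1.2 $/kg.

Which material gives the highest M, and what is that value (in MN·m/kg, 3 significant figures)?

Screen on constraints: max service T ≥ 307 °C; k ≥ 0.600 W/(m·K); cost ≤ 340 $/kg. Survivors: silicon carbide, soda-lime glass.
Computing M directly (units already consistent):
  silicon carbide: M = 134 MN·m/kg
  soda-lime glass: M = 27.8 MN·m/kg
The maximum is for silicon carbide.

silicon carbide, M = 134 MN·m/kg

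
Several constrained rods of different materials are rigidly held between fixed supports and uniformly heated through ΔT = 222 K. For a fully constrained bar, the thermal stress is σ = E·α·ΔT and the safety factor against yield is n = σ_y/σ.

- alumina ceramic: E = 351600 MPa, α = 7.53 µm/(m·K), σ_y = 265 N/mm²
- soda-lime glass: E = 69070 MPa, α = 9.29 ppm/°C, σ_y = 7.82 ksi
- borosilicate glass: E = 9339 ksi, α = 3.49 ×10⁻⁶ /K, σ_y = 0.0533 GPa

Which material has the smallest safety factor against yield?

With everything in SI (GPa, ×10⁻⁶/K, MPa):
  alumina ceramic: E = 351.6, α = 7.53, σ_y = 265.0 → σ = 588 MPa, n = 0.451
  soda-lime glass: E = 69.07, α = 9.29, σ_y = 53.92 → σ = 142 MPa, n = 0.379
  borosilicate glass: E = 64.39, α = 3.49, σ_y = 53.30 → σ = 49.9 MPa, n = 1.07
Soda-lime glass has the lowest safety factor, n = 0.379.

soda-lime glass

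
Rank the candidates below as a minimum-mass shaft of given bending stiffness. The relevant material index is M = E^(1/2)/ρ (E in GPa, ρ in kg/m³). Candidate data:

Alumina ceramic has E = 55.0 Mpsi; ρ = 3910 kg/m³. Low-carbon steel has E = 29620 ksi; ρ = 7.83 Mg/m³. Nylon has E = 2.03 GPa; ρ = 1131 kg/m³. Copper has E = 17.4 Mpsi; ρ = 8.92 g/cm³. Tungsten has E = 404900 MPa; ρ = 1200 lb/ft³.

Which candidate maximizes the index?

Putting every candidate on a common basis:
  alumina ceramic: E = 379.2 GPa, ρ = 3910 kg/m³
  low-carbon steel: E = 204.2 GPa, ρ = 7830 kg/m³
  nylon: E = 2.030 GPa, ρ = 1131 kg/m³
  copper: E = 120.0 GPa, ρ = 8920 kg/m³
  tungsten: E = 404.9 GPa, ρ = 19220 kg/m³
  alumina ceramic: M = 4.98×10⁻³
  low-carbon steel: M = 1.83×10⁻³
  nylon: M = 1.26×10⁻³
  copper: M = 1.23×10⁻³
  tungsten: M = 1.05×10⁻³
Alumina ceramic ranks first.

alumina ceramic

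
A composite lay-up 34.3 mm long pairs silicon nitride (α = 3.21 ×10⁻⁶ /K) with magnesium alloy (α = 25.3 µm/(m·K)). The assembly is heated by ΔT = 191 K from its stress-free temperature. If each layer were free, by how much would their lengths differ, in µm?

Δα = |3.21 − 25.3|×10⁻⁶/K = 22.1×10⁻⁶/K.
ΔL_mismatch = Δα·L·ΔT = 22.1×10⁻⁶ × 34.3 mm × 191.0 K = 145 µm.

145 µm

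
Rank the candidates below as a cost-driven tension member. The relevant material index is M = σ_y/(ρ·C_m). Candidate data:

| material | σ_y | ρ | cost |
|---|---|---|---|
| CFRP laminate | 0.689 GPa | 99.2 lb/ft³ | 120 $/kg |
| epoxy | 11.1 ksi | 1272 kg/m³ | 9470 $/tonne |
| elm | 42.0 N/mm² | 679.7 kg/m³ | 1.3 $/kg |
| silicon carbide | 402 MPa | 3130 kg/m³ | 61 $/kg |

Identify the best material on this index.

Convert each candidate to consistent units, then evaluate M:
  CFRP laminate: σ_y = 689.0 MPa, ρ = 1589 kg/m³, cost = 120.0 $/kg
  epoxy: σ_y = 76.53 MPa, ρ = 1272 kg/m³, cost = 9.470 $/kg
  elm: σ_y = 42.00 MPa, ρ = 679.7 kg/m³, cost = 1.300 $/kg
  silicon carbide: σ_y = 402.0 MPa, ρ = 3130 kg/m³, cost = 61.00 $/kg
  elm: M = 47.5 kN·m per $
  epoxy: M = 6.35 kN·m per $
  CFRP laminate: M = 3.61 kN·m per $
  silicon carbide: M = 2.11 kN·m per $
Highest index: elm.

elm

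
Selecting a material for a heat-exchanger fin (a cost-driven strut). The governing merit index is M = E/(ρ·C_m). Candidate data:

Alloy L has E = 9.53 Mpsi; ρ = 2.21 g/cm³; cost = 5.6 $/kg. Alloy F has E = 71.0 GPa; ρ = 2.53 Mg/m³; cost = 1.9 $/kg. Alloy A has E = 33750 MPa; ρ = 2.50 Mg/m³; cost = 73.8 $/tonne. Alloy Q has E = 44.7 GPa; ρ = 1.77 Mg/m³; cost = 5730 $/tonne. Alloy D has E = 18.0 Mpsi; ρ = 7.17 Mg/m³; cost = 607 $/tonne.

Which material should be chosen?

In SI units:
  alloy L: E = 65.71 GPa, ρ = 2210 kg/m³, cost = 5.600 $/kg
  alloy F: E = 71.00 GPa, ρ = 2530 kg/m³, cost = 1.900 $/kg
  alloy A: E = 33.75 GPa, ρ = 2500 kg/m³, cost = 0.07380 $/kg
  alloy Q: E = 44.70 GPa, ρ = 1770 kg/m³, cost = 5.730 $/kg
  alloy D: E = 124.1 GPa, ρ = 7170 kg/m³, cost = 0.6070 $/kg
  alloy A: M = 183 MN·m per $
  alloy D: M = 28.5 MN·m per $
  alloy F: M = 14.8 MN·m per $
  alloy L: M = 5.31 MN·m per $
  alloy Q: M = 4.41 MN·m per $
Alloy A has the largest M.

alloy A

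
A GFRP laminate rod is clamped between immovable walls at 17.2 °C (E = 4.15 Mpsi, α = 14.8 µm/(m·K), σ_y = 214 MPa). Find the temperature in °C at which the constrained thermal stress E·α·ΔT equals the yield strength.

523 °C

E = 4.15 Mpsi = 28.61 GPa.
E·α·ΔT = 214.0 MPa ⇒ ΔT = 214.0 / (28.61×10³ × 14.8×10⁻⁶) = 505.3 K.
T = 17.2 + 505.3 = 522.5 °C.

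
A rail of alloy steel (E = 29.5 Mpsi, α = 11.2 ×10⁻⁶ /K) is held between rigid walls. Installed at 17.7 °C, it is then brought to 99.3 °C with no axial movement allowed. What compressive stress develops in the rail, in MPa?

186 MPa

E = 29.5 Mpsi = 203.4 GPa.
ΔT = 81.60 K. Constrained thermal stress σ = E·α·ΔT = 203.4×10³ MPa × 11.2×10⁻⁶ × 81.60 = 186 MPa (compressive).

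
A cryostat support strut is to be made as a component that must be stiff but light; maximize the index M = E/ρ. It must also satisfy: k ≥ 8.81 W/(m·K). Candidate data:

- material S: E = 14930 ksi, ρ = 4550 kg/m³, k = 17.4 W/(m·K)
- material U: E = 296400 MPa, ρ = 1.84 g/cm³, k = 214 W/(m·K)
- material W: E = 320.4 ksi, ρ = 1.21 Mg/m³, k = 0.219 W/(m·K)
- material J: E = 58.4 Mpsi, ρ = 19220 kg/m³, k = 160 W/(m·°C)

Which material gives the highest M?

Screen on constraints: k ≥ 8.81 W/(m·K). Survivors: material S, material U, material J.
After converting to SI:
  material S: E = 102.9 GPa, ρ = 4550 kg/m³
  material U: E = 296.4 GPa, ρ = 1840 kg/m³
  material J: E = 402.7 GPa, ρ = 19220 kg/m³
  material U: M = 161 MN·m/kg
  material S: M = 22.6 MN·m/kg
  material J: M = 20.9 MN·m/kg
Highest index: material U.

material U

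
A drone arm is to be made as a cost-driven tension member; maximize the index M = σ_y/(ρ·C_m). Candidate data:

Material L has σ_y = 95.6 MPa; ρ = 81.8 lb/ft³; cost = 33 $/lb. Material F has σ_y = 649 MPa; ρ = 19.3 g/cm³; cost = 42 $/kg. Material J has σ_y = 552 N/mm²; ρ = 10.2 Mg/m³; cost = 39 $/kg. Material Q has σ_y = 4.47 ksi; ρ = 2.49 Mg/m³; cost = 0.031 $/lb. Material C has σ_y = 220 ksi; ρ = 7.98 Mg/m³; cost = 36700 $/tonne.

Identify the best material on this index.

After converting to SI:
  material L: σ_y = 95.60 MPa, ρ = 1310 kg/m³, cost = 72.75 $/kg
  material F: σ_y = 649.0 MPa, ρ = 19300 kg/m³, cost = 42.00 $/kg
  material J: σ_y = 552.0 MPa, ρ = 10200 kg/m³, cost = 39.00 $/kg
  material Q: σ_y = 30.82 MPa, ρ = 2490 kg/m³, cost = 0.06834 $/kg
  material C: σ_y = 1517 MPa, ρ = 7980 kg/m³, cost = 36.70 $/kg
  material Q: M = 181 kN·m per $
  material C: M = 5.18 kN·m per $
  material J: M = 1.39 kN·m per $
  material L: M = 1.00 kN·m per $
  material F: M = 0.801 kN·m per $
Material Q ranks first.

material Q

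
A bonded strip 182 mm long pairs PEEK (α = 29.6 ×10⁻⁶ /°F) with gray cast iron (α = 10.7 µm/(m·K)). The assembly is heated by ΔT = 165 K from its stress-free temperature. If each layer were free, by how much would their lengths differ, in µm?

1280 µm

PEEK: α = 29.6×10⁻⁶/°F × 9/5 = 53.3×10⁻⁶/K.
Δα = |53.3 − 10.7|×10⁻⁶/K = 42.6×10⁻⁶/K.
ΔL_mismatch = Δα·L·ΔT = 42.6×10⁻⁶ × 182.0 mm × 165.0 K = 1280 µm.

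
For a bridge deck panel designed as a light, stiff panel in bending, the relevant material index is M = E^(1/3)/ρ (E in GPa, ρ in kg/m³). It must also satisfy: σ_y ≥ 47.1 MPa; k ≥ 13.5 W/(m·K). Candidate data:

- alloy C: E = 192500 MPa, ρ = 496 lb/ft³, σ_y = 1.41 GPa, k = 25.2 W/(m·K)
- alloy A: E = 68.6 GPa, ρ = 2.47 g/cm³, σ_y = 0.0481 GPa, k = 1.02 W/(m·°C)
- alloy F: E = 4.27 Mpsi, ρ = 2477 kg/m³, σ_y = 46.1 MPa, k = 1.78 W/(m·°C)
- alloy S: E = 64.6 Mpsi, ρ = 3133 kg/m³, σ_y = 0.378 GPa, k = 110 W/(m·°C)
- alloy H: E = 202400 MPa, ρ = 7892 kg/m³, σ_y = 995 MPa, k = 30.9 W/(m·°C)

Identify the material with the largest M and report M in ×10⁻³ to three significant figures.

alloy S, M = 2.44×10⁻³

Screen on constraints: σ_y ≥ 47.1 MPa; k ≥ 13.5 W/(m·K). Survivors: alloy C, alloy S, alloy H.
In SI units:
  alloy C: E = 192.5 GPa, ρ = 7945 kg/m³
  alloy S: E = 445.4 GPa, ρ = 3133 kg/m³
  alloy H: E = 202.4 GPa, ρ = 7892 kg/m³
  alloy S: M = 2.44×10⁻³
  alloy H: M = 0.744×10⁻³
  alloy C: M = 0.727×10⁻³
Alloy S has the largest M.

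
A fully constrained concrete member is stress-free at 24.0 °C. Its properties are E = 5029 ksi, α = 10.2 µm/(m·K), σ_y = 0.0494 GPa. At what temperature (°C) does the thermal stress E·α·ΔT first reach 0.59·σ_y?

E = 5029 ksi = 34.67 GPa.
σ_y = 0.0494 GPa = 49.40 MPa.
E·α·ΔT = 29.15 MPa ⇒ ΔT = 29.15 / (34.67×10³ × 10.2×10⁻⁶) = 82.41 K.
T = 24.0 + 82.41 = 106.4 °C.

106 °C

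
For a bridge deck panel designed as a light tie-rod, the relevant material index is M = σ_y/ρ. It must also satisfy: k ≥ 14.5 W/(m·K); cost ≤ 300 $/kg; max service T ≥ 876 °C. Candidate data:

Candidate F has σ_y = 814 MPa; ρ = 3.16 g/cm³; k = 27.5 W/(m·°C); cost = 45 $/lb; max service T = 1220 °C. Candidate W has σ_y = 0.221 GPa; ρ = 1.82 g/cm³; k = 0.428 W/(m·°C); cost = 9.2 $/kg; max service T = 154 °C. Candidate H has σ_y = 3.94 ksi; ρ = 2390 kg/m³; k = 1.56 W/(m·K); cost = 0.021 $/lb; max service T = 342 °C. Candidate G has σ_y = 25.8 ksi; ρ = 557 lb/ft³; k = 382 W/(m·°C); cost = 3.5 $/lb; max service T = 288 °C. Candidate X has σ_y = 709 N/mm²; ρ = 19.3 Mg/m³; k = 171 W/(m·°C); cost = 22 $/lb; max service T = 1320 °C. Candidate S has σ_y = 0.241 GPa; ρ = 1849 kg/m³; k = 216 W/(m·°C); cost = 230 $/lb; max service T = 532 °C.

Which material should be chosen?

Screen on constraints: k ≥ 14.5 W/(m·K); cost ≤ 300 $/kg; max service T ≥ 876 °C. Survivors: candidate F, candidate X.
Putting every candidate on a common basis:
  candidate F: σ_y = 814.0 MPa, ρ = 3160 kg/m³
  candidate X: σ_y = 709.0 MPa, ρ = 19300 kg/m³
  candidate F: M = 258 kN·m/kg
  candidate X: M = 36.7 kN·m/kg
The maximum is for candidate F.

candidate F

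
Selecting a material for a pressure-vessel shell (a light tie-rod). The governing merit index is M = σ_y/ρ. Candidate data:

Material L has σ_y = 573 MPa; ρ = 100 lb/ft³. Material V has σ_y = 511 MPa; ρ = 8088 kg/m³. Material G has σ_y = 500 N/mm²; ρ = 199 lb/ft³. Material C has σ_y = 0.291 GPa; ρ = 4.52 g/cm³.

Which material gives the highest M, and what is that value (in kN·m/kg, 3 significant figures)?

material L, M = 358 kN·m/kg

In SI units:
  material L: σ_y = 573.0 MPa, ρ = 1602 kg/m³
  material V: σ_y = 511.0 MPa, ρ = 8088 kg/m³
  material G: σ_y = 500.0 MPa, ρ = 3188 kg/m³
  material C: σ_y = 291.0 MPa, ρ = 4520 kg/m³
  material L: M = 358 kN·m/kg
  material G: M = 157 kN·m/kg
  material C: M = 64.4 kN·m/kg
  material V: M = 63.2 kN·m/kg
Material L ranks first.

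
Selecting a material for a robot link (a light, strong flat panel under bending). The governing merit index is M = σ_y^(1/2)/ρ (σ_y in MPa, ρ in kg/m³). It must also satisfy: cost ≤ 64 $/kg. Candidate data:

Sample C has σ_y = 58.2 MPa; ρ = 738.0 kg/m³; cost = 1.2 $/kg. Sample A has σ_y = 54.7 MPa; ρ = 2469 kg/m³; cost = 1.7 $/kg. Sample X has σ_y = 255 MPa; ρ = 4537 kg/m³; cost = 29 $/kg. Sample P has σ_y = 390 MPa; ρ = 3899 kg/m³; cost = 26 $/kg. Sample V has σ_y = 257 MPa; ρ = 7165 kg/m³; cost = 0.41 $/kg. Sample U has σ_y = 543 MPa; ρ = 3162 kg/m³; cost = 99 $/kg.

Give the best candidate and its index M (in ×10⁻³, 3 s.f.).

Screen on constraints: cost ≤ 64 $/kg. Survivors: sample C, sample A, sample X, sample P, sample V.
Computing M directly (units already consistent):
  sample C: M = 10.3×10⁻³
  sample P: M = 5.06×10⁻³
  sample X: M = 3.52×10⁻³
  sample A: M = 3.00×10⁻³
  sample V: M = 2.24×10⁻³
Sample C has the largest M.

sample C, M = 10.3×10⁻³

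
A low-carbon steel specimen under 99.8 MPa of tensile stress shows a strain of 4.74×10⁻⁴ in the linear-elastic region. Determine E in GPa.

211 GPa

E = σ/ε = 99.8 MPa / 4.74×10⁻⁴ = 210500 MPa = 211 GPa.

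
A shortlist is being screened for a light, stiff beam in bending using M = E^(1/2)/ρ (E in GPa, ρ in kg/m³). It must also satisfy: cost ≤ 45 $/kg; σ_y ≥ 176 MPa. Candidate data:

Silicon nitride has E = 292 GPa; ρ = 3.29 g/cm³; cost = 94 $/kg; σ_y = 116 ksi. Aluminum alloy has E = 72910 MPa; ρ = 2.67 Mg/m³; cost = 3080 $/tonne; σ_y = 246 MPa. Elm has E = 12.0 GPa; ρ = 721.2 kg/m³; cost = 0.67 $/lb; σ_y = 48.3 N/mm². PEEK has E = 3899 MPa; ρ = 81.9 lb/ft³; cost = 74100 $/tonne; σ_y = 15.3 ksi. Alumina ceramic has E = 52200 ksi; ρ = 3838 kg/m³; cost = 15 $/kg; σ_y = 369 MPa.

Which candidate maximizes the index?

alumina ceramic

Screen on constraints: cost ≤ 45 $/kg; σ_y ≥ 176 MPa. Survivors: aluminum alloy, alumina ceramic.
Convert each candidate to consistent units, then evaluate M:
  aluminum alloy: E = 72.91 GPa, ρ = 2670 kg/m³
  alumina ceramic: E = 359.9 GPa, ρ = 3838 kg/m³
  alumina ceramic: M = 4.94×10⁻³
  aluminum alloy: M = 3.20×10⁻³
Alumina ceramic has the largest M.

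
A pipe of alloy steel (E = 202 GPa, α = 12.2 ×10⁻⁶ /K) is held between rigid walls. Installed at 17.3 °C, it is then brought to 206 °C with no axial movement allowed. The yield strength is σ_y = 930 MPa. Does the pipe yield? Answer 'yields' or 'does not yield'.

does not yield

ΔT = 188.7 K. Constrained thermal stress σ = E·α·ΔT = 202.0×10³ MPa × 12.2×10⁻⁶ × 188.7 = 465 MPa (compressive).
Compare to σ_y = 930 MPa: σ < σ_y, so it does not yield.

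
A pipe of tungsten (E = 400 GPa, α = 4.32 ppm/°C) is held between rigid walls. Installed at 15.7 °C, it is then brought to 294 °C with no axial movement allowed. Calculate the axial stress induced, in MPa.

ΔT = 278.3 K. Constrained thermal stress σ = E·α·ΔT = 400.0×10³ MPa × 4.32×10⁻⁶ × 278.3 = 481 MPa (compressive).

481 MPa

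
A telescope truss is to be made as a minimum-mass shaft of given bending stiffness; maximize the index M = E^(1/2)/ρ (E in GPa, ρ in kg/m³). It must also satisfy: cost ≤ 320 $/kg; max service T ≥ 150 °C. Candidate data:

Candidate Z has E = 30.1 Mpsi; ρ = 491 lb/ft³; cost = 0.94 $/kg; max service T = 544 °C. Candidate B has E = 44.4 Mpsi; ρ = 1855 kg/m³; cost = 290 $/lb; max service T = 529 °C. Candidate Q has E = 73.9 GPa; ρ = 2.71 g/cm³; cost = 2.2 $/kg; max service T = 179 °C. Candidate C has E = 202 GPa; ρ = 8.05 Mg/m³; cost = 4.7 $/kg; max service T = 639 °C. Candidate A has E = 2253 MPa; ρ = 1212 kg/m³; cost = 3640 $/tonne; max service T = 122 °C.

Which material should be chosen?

candidate Q

Screen on constraints: cost ≤ 320 $/kg; max service T ≥ 150 °C. Survivors: candidate Z, candidate Q, candidate C.
After converting to SI:
  candidate Z: E = 207.5 GPa, ρ = 7865 kg/m³
  candidate Q: E = 73.90 GPa, ρ = 2710 kg/m³
  candidate C: E = 202.0 GPa, ρ = 8050 kg/m³
  candidate Q: M = 3.17×10⁻³
  candidate Z: M = 1.83×10⁻³
  candidate C: M = 1.77×10⁻³
Highest index: candidate Q.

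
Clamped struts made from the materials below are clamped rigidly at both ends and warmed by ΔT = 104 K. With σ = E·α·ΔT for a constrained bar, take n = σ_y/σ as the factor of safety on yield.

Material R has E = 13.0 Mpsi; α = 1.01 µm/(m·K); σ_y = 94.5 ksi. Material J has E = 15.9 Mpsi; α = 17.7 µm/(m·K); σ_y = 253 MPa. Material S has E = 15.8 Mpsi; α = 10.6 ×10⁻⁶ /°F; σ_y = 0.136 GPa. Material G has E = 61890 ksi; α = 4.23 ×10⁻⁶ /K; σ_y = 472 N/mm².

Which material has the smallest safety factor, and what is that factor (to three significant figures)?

With everything in SI (GPa, ×10⁻⁶/K, MPa):
  material R: E = 89.63, α = 1.01, σ_y = 651.6 → σ = 9.41 MPa, n = 69.2
  material J: E = 109.6, α = 17.7, σ_y = 253.0 → σ = 202 MPa, n = 1.25
  material S: E = 108.9, α = 19.1, σ_y = 136.0 → σ = 216 MPa, n = 0.629
  material G: E = 426.7, α = 4.23, σ_y = 472.0 → σ = 188 MPa, n = 2.51
The minimum is material S at n = 0.629.

material S, n = 0.629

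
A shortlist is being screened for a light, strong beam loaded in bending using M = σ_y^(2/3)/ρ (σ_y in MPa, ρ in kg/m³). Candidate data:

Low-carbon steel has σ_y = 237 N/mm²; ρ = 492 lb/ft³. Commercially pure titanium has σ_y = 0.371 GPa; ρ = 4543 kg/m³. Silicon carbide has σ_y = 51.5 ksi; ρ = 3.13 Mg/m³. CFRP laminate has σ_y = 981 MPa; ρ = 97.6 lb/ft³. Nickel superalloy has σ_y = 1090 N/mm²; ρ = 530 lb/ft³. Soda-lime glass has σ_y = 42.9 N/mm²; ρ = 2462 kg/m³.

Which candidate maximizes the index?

After converting to SI:
  low-carbon steel: σ_y = 237.0 MPa, ρ = 7881 kg/m³
  commercially pure titanium: σ_y = 371.0 MPa, ρ = 4543 kg/m³
  silicon carbide: σ_y = 355.1 MPa, ρ = 3130 kg/m³
  CFRP laminate: σ_y = 981.0 MPa, ρ = 1563 kg/m³
  nickel superalloy: σ_y = 1090 MPa, ρ = 8490 kg/m³
  soda-lime glass: σ_y = 42.90 MPa, ρ = 2462 kg/m³
  CFRP laminate: M = 63.2×10⁻³
  silicon carbide: M = 16.0×10⁻³
  nickel superalloy: M = 12.5×10⁻³
  commercially pure titanium: M = 11.4×10⁻³
  soda-lime glass: M = 4.98×10⁻³
  low-carbon steel: M = 4.86×10⁻³
CFRP laminate has the largest M.

CFRP laminate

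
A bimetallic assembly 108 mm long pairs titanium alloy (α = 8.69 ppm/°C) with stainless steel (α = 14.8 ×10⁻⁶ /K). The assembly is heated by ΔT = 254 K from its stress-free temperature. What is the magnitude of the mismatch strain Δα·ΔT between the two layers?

1.55×10⁻³

Δα = |8.69 − 14.8|×10⁻⁶/K = 6.11×10⁻⁶/K.
Mismatch strain = Δα·ΔT = 6.11×10⁻⁶ × 254.0 = 1.55×10⁻³.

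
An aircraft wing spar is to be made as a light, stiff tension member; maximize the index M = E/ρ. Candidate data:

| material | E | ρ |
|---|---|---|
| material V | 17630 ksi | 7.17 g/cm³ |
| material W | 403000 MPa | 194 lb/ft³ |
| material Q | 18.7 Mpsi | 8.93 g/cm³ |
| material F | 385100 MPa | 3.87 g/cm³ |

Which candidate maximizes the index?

Normalizing units and computing the index:
  material V: E = 121.6 GPa, ρ = 7170 kg/m³
  material W: E = 403.0 GPa, ρ = 3108 kg/m³
  material Q: E = 128.9 GPa, ρ = 8930 kg/m³
  material F: E = 385.1 GPa, ρ = 3870 kg/m³
  material W: M = 130 MN·m/kg
  material F: M = 99.5 MN·m/kg
  material V: M = 17.0 MN·m/kg
  material Q: M = 14.4 MN·m/kg
The maximum is for material W.

material W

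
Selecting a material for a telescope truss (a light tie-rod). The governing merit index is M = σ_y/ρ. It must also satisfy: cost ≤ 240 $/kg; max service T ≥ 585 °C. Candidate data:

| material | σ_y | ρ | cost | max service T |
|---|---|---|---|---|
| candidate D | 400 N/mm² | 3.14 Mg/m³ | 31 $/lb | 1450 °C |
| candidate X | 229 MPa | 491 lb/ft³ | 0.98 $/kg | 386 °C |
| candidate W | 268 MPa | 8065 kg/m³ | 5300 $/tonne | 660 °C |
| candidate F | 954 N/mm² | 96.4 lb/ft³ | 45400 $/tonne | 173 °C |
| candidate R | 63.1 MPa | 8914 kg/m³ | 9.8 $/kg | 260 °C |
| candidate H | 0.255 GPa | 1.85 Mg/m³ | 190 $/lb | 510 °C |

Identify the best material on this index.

Screen on constraints: cost ≤ 240 $/kg; max service T ≥ 585 °C. Survivors: candidate D, candidate W.
After converting to SI:
  candidate D: σ_y = 400.0 MPa, ρ = 3140 kg/m³
  candidate W: σ_y = 268.0 MPa, ρ = 8065 kg/m³
  candidate D: M = 127 kN·m/kg
  candidate W: M = 33.2 kN·m/kg
The maximum is for candidate D.

candidate D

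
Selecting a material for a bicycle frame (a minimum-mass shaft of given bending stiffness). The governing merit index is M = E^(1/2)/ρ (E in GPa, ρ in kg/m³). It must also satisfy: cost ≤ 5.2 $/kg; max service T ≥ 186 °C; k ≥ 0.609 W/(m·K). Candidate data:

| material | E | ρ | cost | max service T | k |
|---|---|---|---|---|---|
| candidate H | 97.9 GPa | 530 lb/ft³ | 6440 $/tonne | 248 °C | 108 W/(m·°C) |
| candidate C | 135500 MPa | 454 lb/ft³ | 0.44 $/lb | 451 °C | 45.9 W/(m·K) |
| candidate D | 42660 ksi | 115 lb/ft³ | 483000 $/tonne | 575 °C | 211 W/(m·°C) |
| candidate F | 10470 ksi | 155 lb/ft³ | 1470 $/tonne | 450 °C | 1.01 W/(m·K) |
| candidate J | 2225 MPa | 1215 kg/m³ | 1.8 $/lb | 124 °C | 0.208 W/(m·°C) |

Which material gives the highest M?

Screen on constraints: cost ≤ 5.2 $/kg; max service T ≥ 186 °C; k ≥ 0.609 W/(m·K). Survivors: candidate C, candidate F.
Normalizing units and computing the index:
  candidate C: E = 135.5 GPa, ρ = 7272 kg/m³
  candidate F: E = 72.19 GPa, ρ = 2483 kg/m³
  candidate F: M = 3.42×10⁻³
  candidate C: M = 1.60×10⁻³
Candidate F has the largest M.

candidate F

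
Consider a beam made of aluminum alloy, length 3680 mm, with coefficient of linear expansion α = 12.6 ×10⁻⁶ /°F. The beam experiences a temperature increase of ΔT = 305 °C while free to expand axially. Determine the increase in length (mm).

25.5 mm

Convert α: 12.6×10⁻⁶/°F × (9/5) = 22.7×10⁻⁶/K.
ΔL = α·L₀·ΔT = 22.7×10⁻⁶ × 3680 mm × 305.0 K = 25.5 mm.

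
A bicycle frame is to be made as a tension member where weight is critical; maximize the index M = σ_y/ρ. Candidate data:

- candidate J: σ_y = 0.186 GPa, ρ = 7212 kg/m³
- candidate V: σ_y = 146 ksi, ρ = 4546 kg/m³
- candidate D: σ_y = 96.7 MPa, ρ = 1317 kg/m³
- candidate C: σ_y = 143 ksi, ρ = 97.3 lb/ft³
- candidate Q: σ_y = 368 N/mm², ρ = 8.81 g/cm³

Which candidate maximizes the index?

candidate C

Putting every candidate on a common basis:
  candidate J: σ_y = 186.0 MPa, ρ = 7212 kg/m³
  candidate V: σ_y = 1007 MPa, ρ = 4546 kg/m³
  candidate D: σ_y = 96.70 MPa, ρ = 1317 kg/m³
  candidate C: σ_y = 986.0 MPa, ρ = 1559 kg/m³
  candidate Q: σ_y = 368.0 MPa, ρ = 8810 kg/m³
  candidate C: M = 633 kN·m/kg
  candidate V: M = 221 kN·m/kg
  candidate D: M = 73.4 kN·m/kg
  candidate Q: M = 41.8 kN·m/kg
  candidate J: M = 25.8 kN·m/kg
Highest index: candidate C.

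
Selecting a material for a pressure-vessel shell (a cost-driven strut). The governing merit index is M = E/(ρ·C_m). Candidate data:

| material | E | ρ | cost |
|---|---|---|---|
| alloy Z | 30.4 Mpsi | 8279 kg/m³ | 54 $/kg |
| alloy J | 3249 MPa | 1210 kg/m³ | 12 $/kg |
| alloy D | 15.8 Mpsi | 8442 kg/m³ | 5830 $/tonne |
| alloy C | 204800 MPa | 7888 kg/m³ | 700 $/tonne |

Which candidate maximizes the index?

In SI units:
  alloy Z: E = 209.6 GPa, ρ = 8279 kg/m³, cost = 54.00 $/kg
  alloy J: E = 3.249 GPa, ρ = 1210 kg/m³, cost = 12.00 $/kg
  alloy D: E = 108.9 GPa, ρ = 8442 kg/m³, cost = 5.830 $/kg
  alloy C: E = 204.8 GPa, ρ = 7888 kg/m³, cost = 0.7000 $/kg
  alloy C: M = 37.1 MN·m per $
  alloy D: M = 2.21 MN·m per $
  alloy Z: M = 0.469 MN·m per $
  alloy J: M = 0.224 MN·m per $
Alloy C ranks first.

alloy C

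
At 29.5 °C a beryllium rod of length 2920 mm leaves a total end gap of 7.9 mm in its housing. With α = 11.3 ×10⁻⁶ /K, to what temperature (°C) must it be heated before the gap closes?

α·L₀·ΔT = 7.9 mm ⇒ ΔT = 7.9 / (11.3×10⁻⁶ × 2920.0) = 239.4 K.
T = 29.5 + 239.4 = 268.9 °C.

269 °C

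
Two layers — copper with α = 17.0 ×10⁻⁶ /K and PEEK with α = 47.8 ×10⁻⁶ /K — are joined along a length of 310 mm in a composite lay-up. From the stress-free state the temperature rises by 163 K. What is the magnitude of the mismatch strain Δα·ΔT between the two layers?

5.02×10⁻³

Δα = |17.0 − 47.8|×10⁻⁶/K = 30.8×10⁻⁶/K.
Mismatch strain = Δα·ΔT = 30.8×10⁻⁶ × 163.0 = 5.02×10⁻³.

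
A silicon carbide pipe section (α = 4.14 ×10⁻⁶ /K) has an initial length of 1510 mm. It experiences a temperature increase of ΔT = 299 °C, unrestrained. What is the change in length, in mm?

1.87 mm

ΔL = α·L₀·ΔT = 4.14×10⁻⁶ × 1510 mm × 299.0 K = 1.87 mm.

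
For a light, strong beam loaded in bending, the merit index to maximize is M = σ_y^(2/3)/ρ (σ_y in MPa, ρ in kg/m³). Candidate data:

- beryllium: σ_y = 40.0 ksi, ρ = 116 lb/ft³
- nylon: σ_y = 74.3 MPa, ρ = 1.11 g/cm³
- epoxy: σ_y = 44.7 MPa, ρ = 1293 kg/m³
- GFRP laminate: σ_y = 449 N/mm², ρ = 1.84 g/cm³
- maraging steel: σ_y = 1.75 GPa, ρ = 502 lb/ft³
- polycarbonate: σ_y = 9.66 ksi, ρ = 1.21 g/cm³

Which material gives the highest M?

GFRP laminate

Normalizing units and computing the index:
  beryllium: σ_y = 275.8 MPa, ρ = 1858 kg/m³
  nylon: σ_y = 74.30 MPa, ρ = 1110 kg/m³
  epoxy: σ_y = 44.70 MPa, ρ = 1293 kg/m³
  GFRP laminate: σ_y = 449.0 MPa, ρ = 1840 kg/m³
  maraging steel: σ_y = 1750 MPa, ρ = 8041 kg/m³
  polycarbonate: σ_y = 66.60 MPa, ρ = 1210 kg/m³
  GFRP laminate: M = 31.9×10⁻³
  beryllium: M = 22.8×10⁻³
  maraging steel: M = 18.1×10⁻³
  nylon: M = 15.9×10⁻³
  polycarbonate: M = 13.6×10⁻³
  epoxy: M = 9.74×10⁻³
GFRP laminate ranks first.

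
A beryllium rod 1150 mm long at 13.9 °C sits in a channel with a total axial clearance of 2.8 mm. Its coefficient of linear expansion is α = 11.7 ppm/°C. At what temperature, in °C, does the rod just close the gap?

α·L₀·ΔT = 2.8 mm ⇒ ΔT = 2.8 / (11.7×10⁻⁶ × 1150.0) = 208.1 K.
T = 13.9 + 208.1 = 222.0 °C.

222 °C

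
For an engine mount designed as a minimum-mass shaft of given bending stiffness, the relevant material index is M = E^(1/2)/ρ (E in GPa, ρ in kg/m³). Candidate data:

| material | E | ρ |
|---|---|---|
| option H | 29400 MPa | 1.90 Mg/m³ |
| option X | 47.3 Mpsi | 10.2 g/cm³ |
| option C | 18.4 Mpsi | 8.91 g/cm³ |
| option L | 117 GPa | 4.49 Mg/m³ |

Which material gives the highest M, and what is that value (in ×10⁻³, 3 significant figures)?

In SI units:
  option H: E = 29.40 GPa, ρ = 1900 kg/m³
  option X: E = 326.1 GPa, ρ = 10200 kg/m³
  option C: E = 126.9 GPa, ρ = 8910 kg/m³
  option L: E = 117.0 GPa, ρ = 4490 kg/m³
  option H: M = 2.85×10⁻³
  option L: M = 2.41×10⁻³
  option X: M = 1.77×10⁻³
  option C: M = 1.26×10⁻³
Option H ranks first.

option H, M = 2.85×10⁻³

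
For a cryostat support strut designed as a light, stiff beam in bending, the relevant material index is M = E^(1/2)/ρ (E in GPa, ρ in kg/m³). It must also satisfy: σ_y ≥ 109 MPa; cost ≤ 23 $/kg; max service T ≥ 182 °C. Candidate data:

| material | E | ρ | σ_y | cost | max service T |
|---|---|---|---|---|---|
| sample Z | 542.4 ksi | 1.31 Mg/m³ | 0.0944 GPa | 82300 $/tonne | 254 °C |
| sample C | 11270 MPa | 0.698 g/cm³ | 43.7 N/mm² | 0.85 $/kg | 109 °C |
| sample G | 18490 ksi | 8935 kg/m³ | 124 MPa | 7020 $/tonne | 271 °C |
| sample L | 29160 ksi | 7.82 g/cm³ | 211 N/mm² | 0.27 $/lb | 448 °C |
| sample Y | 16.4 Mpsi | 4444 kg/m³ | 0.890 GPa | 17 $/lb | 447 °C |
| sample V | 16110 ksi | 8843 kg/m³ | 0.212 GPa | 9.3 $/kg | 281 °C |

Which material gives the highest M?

Screen on constraints: σ_y ≥ 109 MPa; cost ≤ 23 $/kg; max service T ≥ 182 °C. Survivors: sample G, sample L, sample V.
Normalizing units and computing the index:
  sample G: E = 127.5 GPa, ρ = 8935 kg/m³
  sample L: E = 201.1 GPa, ρ = 7820 kg/m³
  sample V: E = 111.1 GPa, ρ = 8843 kg/m³
  sample L: M = 1.81×10⁻³
  sample G: M = 1.26×10⁻³
  sample V: M = 1.19×10⁻³
Highest index: sample L.

sample L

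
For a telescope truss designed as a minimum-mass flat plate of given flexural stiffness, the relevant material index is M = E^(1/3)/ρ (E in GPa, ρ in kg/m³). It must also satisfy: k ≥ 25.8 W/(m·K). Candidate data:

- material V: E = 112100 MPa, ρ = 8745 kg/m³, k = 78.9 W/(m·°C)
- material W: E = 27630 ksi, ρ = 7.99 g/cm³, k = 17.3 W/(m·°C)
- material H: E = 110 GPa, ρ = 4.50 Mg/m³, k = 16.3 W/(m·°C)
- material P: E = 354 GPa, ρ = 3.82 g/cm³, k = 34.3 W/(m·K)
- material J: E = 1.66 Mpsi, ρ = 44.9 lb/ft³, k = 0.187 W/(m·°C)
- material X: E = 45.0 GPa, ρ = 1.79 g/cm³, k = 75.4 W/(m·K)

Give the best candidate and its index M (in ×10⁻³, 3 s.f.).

material X, M = 1.99×10⁻³

Screen on constraints: k ≥ 25.8 W/(m·K). Survivors: material V, material P, material X.
Normalizing units and computing the index:
  material V: E = 112.1 GPa, ρ = 8745 kg/m³
  material P: E = 354.0 GPa, ρ = 3820 kg/m³
  material X: E = 45.00 GPa, ρ = 1790 kg/m³
  material X: M = 1.99×10⁻³
  material P: M = 1.85×10⁻³
  material V: M = 0.551×10⁻³
The maximum is for material X.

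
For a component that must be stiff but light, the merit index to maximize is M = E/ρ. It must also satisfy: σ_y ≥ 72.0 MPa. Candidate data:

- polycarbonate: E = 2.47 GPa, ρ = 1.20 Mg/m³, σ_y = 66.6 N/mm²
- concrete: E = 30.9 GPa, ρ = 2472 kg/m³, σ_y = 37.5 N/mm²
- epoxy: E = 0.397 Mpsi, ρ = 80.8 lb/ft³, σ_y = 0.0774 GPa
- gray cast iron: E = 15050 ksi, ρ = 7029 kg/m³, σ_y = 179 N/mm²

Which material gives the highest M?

Screen on constraints: σ_y ≥ 72.0 MPa. Survivors: epoxy, gray cast iron.
In SI units:
  epoxy: E = 2.737 GPa, ρ = 1294 kg/m³
  gray cast iron: E = 103.8 GPa, ρ = 7029 kg/m³
  gray cast iron: M = 14.8 MN·m/kg
  epoxy: M = 2.11 MN·m/kg
Highest index: gray cast iron.

gray cast iron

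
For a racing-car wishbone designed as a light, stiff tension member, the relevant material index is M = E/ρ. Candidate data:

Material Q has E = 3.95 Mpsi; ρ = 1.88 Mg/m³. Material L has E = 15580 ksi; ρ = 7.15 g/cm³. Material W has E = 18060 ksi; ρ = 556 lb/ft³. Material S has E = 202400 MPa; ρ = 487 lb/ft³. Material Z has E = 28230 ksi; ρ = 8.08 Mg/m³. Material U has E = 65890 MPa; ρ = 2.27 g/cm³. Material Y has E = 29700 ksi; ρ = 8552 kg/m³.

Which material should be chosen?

Convert each candidate to consistent units, then evaluate M:
  material Q: E = 27.23 GPa, ρ = 1880 kg/m³
  material L: E = 107.4 GPa, ρ = 7150 kg/m³
  material W: E = 124.5 GPa, ρ = 8906 kg/m³
  material S: E = 202.4 GPa, ρ = 7801 kg/m³
  material Z: E = 194.6 GPa, ρ = 8080 kg/m³
  material U: E = 65.89 GPa, ρ = 2270 kg/m³
  material Y: E = 204.8 GPa, ρ = 8552 kg/m³
  material U: M = 29.0 MN·m/kg
  material S: M = 25.9 MN·m/kg
  material Z: M = 24.1 MN·m/kg
  material Y: M = 23.9 MN·m/kg
  material L: M = 15.0 MN·m/kg
  material Q: M = 14.5 MN·m/kg
  material W: M = 14.0 MN·m/kg
Material U has the largest M.

material U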